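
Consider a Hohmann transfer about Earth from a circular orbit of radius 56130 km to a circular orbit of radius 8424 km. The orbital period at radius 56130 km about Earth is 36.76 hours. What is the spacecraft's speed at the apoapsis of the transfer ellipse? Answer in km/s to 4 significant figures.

v = 1.361 km/s

From Kepler's third law T² = 4π²r³/μ at r = 56130 km, T = 36.76 hours = 36.76 × 3600 s = 1.32336×10^5 s: μ = 4π²r³/T² = 3.98647×10^5 km³/s².
Semi-major axis of the transfer orbit: a_t = (56130 + 8424)/2 = 32277 km.
At apoapsis, r = 56130 km.
Applying v² = μ(2/r − 1/a_t): v = 1.361 km/s.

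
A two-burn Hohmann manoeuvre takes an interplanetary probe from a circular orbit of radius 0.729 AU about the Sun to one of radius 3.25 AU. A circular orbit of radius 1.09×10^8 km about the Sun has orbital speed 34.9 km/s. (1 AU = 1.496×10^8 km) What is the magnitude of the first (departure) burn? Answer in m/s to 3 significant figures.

From the circular-orbit relation v² = μ/r at r = 1.09×10^8 km: μ = v²r = (34.9)² × 1.09×10^8 = 1.32763×10^11 km³/s².
In km: r₁ = 0.729 × 1.496×10^8 = 1.090584×10^8 km; r₂ = 3.25 × 1.496×10^8 = 4.862×10^8 km.
Semi-major axis of the transfer orbit: a_t = (1.090584×10^8 + 4.862×10^8)/2 = 2.976292×10^8 km.
Circular speed at r = 1.090584×10^8 km: v_c = √(μ/r) = 34.89065 km/s.
Transfer-orbit speed at the same r (vis-viva, a = a_t): v_t = √[μ(2/r − 1/a_t)] = 44.59425 km/s.
Δv₁ = |v_t − v_c| = |44.59425 − 34.89065| = 9.704 km/s.

Δv₁ = 9700 m/s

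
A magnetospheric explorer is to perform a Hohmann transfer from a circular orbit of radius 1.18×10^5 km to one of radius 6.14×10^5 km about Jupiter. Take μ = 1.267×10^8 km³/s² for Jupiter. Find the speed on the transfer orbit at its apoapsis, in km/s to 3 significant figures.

Transfer-ellipse semi-major axis a_t = (r₁ + r₂)/2 = (1.180×10^5 + 6.140×10^5)/2 = 3.660×10^5 km.
At apoapsis, r = 6.140×10^5 km.
Applying v² = μ(2/r − 1/a_t): v = 8.157 km/s.

v = 8.16 km/s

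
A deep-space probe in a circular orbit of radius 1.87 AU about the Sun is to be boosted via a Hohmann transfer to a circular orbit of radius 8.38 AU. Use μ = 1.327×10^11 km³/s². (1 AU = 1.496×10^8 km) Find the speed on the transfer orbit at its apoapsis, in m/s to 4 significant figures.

In km: r₁ = 1.87 × 1.496×10^8 = 2.79752×10^8 km; r₂ = 8.38 × 1.496×10^8 = 1.253648×10^9 km.
Semi-major axis of the transfer orbit: a_t = (2.79752×10^8 + 1.253648×10^9)/2 = 7.667×10^8 km.
The apoapsis of the transfer ellipse is at r = 1.253648×10^9 km.
From the vis-viva equation, v = √[μ(2/r − 1/a_t)] = 6.215 km/s.

v = 6215 m/s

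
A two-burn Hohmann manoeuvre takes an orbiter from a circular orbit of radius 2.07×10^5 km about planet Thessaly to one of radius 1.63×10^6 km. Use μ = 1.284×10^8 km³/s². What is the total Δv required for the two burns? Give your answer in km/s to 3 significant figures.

Δv = 12.9 km/s

Semi-major axis of the transfer orbit: a_t = (2.070×10^5 + 1.630×10^6)/2 = 9.185×10^5 km.
Circular speed at r₁: v₁ = √(μ/r₁) = √(1.284×10^8/2.070×10^5) = 24.906 km/s.
Transfer-orbit speed at r₁ (vis-viva): v_p = √[μ(2/r₁ − 1/a_t)] = 33.178 km/s.
First burn Δv₁ = |v_p − v₁| = 8.272 km/s.
At r₂, v₂ = √(μ/r₂) = 8.875 km/s.
Transfer-orbit speed at r₂: v_a = √[μ(2/r₂ − 1/a_t)] = 4.213 km/s.
Second burn Δv₂ = |v₂ − v_a| = 4.662 km/s.
Total Δv = Δv₁ + Δv₂ = 12.93 km/s.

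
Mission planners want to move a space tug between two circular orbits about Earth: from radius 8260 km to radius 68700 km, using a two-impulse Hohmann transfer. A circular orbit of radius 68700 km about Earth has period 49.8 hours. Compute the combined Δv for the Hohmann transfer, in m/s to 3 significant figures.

From Kepler's third law T² = 4π²r³/μ at r = 68700 km, T = 49.8 hours = 49.8 × 3600 s = 1.7928×10^5 s: μ = 4π²r³/T² = 3.98260×10^5 km³/s².
The Hohmann ellipse has a_t = (r₁ + r₂)/2 = 38480 km.
Circular speed at r₁: v₁ = √(μ/r₁) = √(3.98260×10^5/8260) = 6.944 km/s.
Transfer-orbit speed at r₁ (vis-viva equation): v_p = √[μ(2/r₁ − 1/a_t)] = 9.278 km/s.
First burn Δv₁ = |v_p − v₁| = 2.334 km/s.
Circular speed at r₂: v₂ = √(μ/r₂) = 2.408 km/s.
Transfer-orbit speed at r₂: v_a = √[μ(2/r₂ − 1/a_t)] = 1.116 km/s.
Second burn Δv₂ = |v₂ − v_a| = 1.292 km/s.
Total Δv = Δv₁ + Δv₂ = 3.626 km/s.

Δv = 3630 m/s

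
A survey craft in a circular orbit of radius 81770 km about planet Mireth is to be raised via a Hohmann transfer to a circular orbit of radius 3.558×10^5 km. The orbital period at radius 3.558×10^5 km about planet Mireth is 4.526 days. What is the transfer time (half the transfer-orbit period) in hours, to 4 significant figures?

t = 26.19 hours

From Kepler's third law T² = 4π²r³/μ at r = 3.558×10^5 km, T = 4.526 days = 4.526 × 86400 s = 3.910464×10^5 s: μ = 4π²r³/T² = 1.16284×10^7 km³/s².
Semi-major axis of the transfer orbit: a_t = (81770 + 3.558×10^5)/2 = 2.18785×10^5 km.
Transfer time t = π√(a_t³/μ) = π√((2.18785×10^5)³ / 1.16284×10^7) = 94280 s.
Converting: 94280 s ÷ 3600 s/hour = 26.19 hours.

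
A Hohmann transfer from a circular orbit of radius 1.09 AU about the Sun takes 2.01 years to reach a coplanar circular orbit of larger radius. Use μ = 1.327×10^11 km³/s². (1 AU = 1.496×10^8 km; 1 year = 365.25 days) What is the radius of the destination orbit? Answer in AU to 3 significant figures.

In km: r₁ = 1.09 × 1.496×10^8 = 1.63064×10^8 km.
Transfer time t = 2.01 years × 365.25 × 86400 s = 6.3430776×10^7 s, and t = π√(a_t³/μ).
So a_t = (μ t²/π²)^(1/3) = (1.327×10^11 × (6.3430776×10^7)² / π²)^(1/3) = 3.7820×10^8 km.
Since a_t = (r₁ + r₂)/2, r₂ = 2a_t − r₁ = 2×3.7820×10^8 − 1.63064×10^8 = 5.93336×10^8 km.
In AU: r₂ = 5.93336×10^8 / 1.496×10^8 = 3.97 AU.

r₂ = 3.97 AU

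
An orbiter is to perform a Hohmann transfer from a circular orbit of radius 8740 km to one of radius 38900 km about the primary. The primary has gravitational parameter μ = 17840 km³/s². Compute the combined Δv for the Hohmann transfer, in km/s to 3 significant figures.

Δv = 0.664 km/s

The Hohmann ellipse has a_t = (r₁ + r₂)/2 = 23820 km.
At r₁ the circular-orbit speed is v₁ = √(μ/r₁) = 1.4287 km/s.
Transfer-orbit speed at r₁ (vis-viva equation): v_p = √[μ(2/r₁ − 1/a_t)] = 1.8258 km/s.
First burn Δv₁ = |v_p − v₁| = 0.3971 km/s.
At r₂, v₂ = √(μ/r₂) = 0.6772 km/s.
Transfer-orbit speed at r₂: v_a = √[μ(2/r₂ − 1/a_t)] = 0.4102 km/s.
Second burn Δv₂ = |v₂ − v_a| = 0.2670 km/s.
Δv = Δv₁ + Δv₂ = 0.3971 + 0.2670 = 0.6641 km/s.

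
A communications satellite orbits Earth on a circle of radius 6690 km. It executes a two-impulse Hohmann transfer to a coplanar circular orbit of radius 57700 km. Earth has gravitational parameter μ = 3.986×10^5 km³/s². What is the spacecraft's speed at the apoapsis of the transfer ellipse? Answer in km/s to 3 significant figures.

Semi-major axis of the transfer orbit: a_t = (6690 + 57700)/2 = 32195 km.
At apoapsis, r = 57700 km.
From the vis-viva equation, v = √[μ(2/r − 1/a_t)] = 1.198 km/s.

v = 1.20 km/s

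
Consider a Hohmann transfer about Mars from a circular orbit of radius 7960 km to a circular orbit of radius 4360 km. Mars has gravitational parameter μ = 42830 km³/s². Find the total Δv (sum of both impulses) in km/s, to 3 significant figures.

The Hohmann ellipse has a_t = (r₁ + r₂)/2 = 6160 km.
At r₁ the circular-orbit speed is v₁ = √(μ/r₁) = 2.3196 km/s.
Transfer-orbit speed at r₁ (vis-viva): v_a = √[μ(2/r₁ − 1/a_t)] = 1.9515 km/s.
First burn Δv₁ = |v_a − v₁| = 0.3681 km/s.
Circular speed at r₂: v₂ = √(μ/r₂) = 3.1342 km/s.
Transfer-orbit speed at r₂: v_p = √[μ(2/r₂ − 1/a_t)] = 3.5628 km/s.
Second burn Δv₂ = |v₂ − v_p| = 0.4286 km/s.
Δv = Δv₁ + Δv₂ = 0.3681 + 0.4286 = 0.7967 km/s.

Δv = 0.797 km/s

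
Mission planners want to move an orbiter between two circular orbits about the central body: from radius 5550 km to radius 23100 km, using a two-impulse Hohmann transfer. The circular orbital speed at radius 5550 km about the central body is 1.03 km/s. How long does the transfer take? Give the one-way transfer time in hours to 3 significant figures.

t = 19.5 hours

From the circular-orbit relation v² = μ/r at r = 5550 km: μ = v²r = (1.03)² × 5550 = 5887.99 km³/s².
Semi-major axis of the transfer orbit: a_t = (5550 + 23100)/2 = 14325 km.
By Kepler's third law the transfer-orbit period is T = 2π√(a_t³/μ), so t = T/2 = 70200 s.
Converting: 70200 s ÷ 3600 s/hour = 19.5 hours.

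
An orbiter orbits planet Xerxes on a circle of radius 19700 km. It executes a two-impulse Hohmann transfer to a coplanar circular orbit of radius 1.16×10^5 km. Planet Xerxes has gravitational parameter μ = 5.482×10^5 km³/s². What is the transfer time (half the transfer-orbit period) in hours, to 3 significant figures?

t = 20.8 hours

The Hohmann ellipse has a_t = (r₁ + r₂)/2 = 67850 km.
By Kepler's third law the transfer-orbit period is T = 2π√(a_t³/μ), so t = T/2 = 74990 s.
Converting: 74990 s ÷ 3600 s/hour = 20.8 hours.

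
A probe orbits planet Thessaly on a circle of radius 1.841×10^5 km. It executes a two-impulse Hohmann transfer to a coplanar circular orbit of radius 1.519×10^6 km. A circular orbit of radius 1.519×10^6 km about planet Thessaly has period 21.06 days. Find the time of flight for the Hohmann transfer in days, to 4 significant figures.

t = 4.420 days

From Kepler's third law T² = 4π²r³/μ at r = 1.519×10^6 km, T = 21.06 days = 21.06 × 86400 s = 1.819584×10^6 s: μ = 4π²r³/T² = 4.17916×10^7 km³/s².
Semi-major axis of the transfer orbit: a_t = (1.841×10^5 + 1.519×10^6)/2 = 8.5155×10^5 km.
By Kepler's third law the transfer-orbit period is T = 2π√(a_t³/μ), so t = T/2 = 3.819×10^5 s.
Converting: 3.819×10^5 s ÷ 86400 s/day = 4.420 days.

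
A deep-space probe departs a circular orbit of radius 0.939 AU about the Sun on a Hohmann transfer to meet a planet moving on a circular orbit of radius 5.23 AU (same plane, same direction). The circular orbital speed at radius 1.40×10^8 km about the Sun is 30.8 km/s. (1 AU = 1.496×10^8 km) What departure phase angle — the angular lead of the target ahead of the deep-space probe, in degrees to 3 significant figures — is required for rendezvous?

φ = 98.5°

From the circular-orbit relation v² = μ/r at r = 1.40×10^8 km: μ = v²r = (30.8)² × 1.40×10^8 = 1.32810×10^11 km³/s².
In km: r₁ = 0.939 × 1.496×10^8 = 1.404744×10^8 km; r₂ = 5.23 × 1.496×10^8 = 7.82408×10^8 km.
Transfer-ellipse semi-major axis a_t = (r₁ + r₂)/2 = (1.404744×10^8 + 7.82408×10^8)/2 = 4.614412×10^8 km.
Transfer time t = π√(a_t³/μ) = 8.545×10^7 s.
The target's mean motion on its circular orbit is ω₂ = √(μ/r₂³) = 1.665×10^-8 rad/s.
Angle swept by the target during transfer: ω₂·t = 1.423 rad = 81.53°.
Arrival is 180° from departure on the ellipse, so φ = 180° − 81.53° = 98.5°.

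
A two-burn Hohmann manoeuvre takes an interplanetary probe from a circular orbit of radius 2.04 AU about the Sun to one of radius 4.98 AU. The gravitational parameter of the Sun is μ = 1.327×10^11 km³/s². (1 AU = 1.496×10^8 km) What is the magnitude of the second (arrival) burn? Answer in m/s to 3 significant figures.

Δv₂ = 3170 m/s

In km: r₁ = 2.04 × 1.496×10^8 = 3.05184×10^8 km; r₂ = 4.98 × 1.496×10^8 = 7.45008×10^8 km.
Transfer-ellipse semi-major axis a_t = (r₁ + r₂)/2 = (3.05184×10^8 + 7.45008×10^8)/2 = 5.25096×10^8 km.
Circular speed at r = 7.45008×10^8 km: v_c = √(μ/r) = 13.34612 km/s.
Vis-viva on the transfer ellipse at r = 7.45008×10^8 km gives v_t = √[μ(2/r − 1/a_t)] = 10.17458 km/s.
Δv₂ = |v_t − v_c| = |10.17458 − 13.34612| = 3.172 km/s.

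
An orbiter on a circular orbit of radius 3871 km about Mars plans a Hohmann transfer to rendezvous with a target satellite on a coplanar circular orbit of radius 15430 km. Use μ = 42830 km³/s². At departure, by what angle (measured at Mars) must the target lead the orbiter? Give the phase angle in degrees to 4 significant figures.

φ = 90.97°

Transfer-ellipse semi-major axis a_t = (r₁ + r₂)/2 = (3871 + 15430)/2 = 9650.5 km.
Transfer time t = π√(a_t³/μ) = 14391 s.
The target's mean motion on its circular orbit is ω₂ = √(μ/r₂³) = 1.0798×10^-4 rad/s.
Angle swept by the target during transfer: ω₂·t = 1.5539 rad = 89.03°.
The orbiter traverses 180° on the transfer ellipse, so the target must lead by 180° − 89.03° = 90.97°.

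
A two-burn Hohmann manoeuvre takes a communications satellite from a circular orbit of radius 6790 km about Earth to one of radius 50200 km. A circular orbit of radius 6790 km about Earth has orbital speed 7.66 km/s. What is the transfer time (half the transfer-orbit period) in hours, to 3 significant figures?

From the circular-orbit relation v² = μ/r at r = 6790 km: μ = v²r = (7.66)² × 6790 = 3.98407×10^5 km³/s².
The Hohmann ellipse has a_t = (r₁ + r₂)/2 = 28495 km.
By Kepler's third law the transfer-orbit period is T = 2π√(a_t³/μ), so t = T/2 = 23940 s.
Converting: 23940 s ÷ 3600 s/hour = 6.65 hours.

t = 6.65 hours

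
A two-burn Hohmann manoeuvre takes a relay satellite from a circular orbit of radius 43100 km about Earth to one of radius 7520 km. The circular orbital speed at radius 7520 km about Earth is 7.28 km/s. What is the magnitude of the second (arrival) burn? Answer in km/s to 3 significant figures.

Δv₂ = 2.22 km/s

From the circular-orbit relation v² = μ/r at r = 7520 km: μ = v²r = (7.28)² × 7520 = 3.98548×10^5 km³/s².
The Hohmann ellipse has a_t = (r₁ + r₂)/2 = 25310 km.
Circular speed at r = 7520 km: v_c = √(μ/r) = 7.280 km/s.
Transfer-orbit speed at the same r (vis-viva, a = a_t): v_t = √[μ(2/r − 1/a_t)] = 9.500 km/s.
Δv₂ = |v_t − v_c| = |9.500 − 7.280| = 2.220 km/s.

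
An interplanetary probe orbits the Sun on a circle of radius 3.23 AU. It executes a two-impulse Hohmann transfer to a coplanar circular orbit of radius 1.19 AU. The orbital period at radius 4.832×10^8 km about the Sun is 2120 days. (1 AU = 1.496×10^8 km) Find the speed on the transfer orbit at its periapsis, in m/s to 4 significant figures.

v = 33010 m/s

From Kepler's third law T² = 4π²r³/μ at r = 4.832×10^8 km, T = 2120 days = 2120 × 86400 s = 1.83168×10^8 s: μ = 4π²r³/T² = 1.32752×10^11 km³/s².
In km: r₁ = 3.23 × 1.496×10^8 = 4.83208×10^8 km; r₂ = 1.19 × 1.496×10^8 = 1.78024×10^8 km.
Transfer-ellipse semi-major axis a_t = (r₁ + r₂)/2 = (4.83208×10^8 + 1.78024×10^8)/2 = 3.30616×10^8 km.
The periapsis of the transfer ellipse is at r = 1.78024×10^8 km.
Applying v² = μ(2/r − 1/a_t): v = 33.01 km/s.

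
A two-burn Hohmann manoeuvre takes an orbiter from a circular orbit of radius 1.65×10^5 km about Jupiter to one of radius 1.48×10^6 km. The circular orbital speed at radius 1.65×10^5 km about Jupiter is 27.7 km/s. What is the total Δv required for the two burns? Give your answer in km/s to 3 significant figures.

From the circular-orbit relation v² = μ/r at r = 1.65×10^5 km: μ = v²r = (27.7)² × 1.65×10^5 = 1.26603×10^8 km³/s².
Semi-major axis of the transfer orbit: a_t = (1.650×10^5 + 1.480×10^6)/2 = 8.225×10^5 km.
Circular speed at r₁: v₁ = √(μ/r₁) = √(1.26603×10^8/1.650×10^5) = 27.700 km/s.
Transfer-orbit speed at r₁ (v² = μ(2/r − 1/a)): v_p = √[μ(2/r₁ − 1/a_t)] = 37.157 km/s.
First burn Δv₁ = |v_p − v₁| = 9.457 km/s.
At r₂, v₂ = √(μ/r₂) = 9.249 km/s.
Transfer-orbit speed at r₂: v_a = √[μ(2/r₂ − 1/a_t)] = 4.143 km/s.
Second burn Δv₂ = |v₂ − v_a| = 5.106 km/s.
Δv = Δv₁ + Δv₂ = 9.457 + 5.106 = 14.56 km/s.

Δv = 14.6 km/s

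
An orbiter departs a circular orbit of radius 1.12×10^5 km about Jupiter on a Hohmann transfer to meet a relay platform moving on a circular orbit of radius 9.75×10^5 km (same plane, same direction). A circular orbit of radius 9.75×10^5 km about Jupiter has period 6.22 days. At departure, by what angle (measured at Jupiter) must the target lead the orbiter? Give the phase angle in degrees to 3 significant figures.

φ = 105°

From Kepler's third law T² = 4π²r³/μ at r = 9.75×10^5 km, T = 6.22 days = 6.22 × 86400 s = 5.37408×10^5 s: μ = 4π²r³/T² = 1.26697×10^8 km³/s².
The Hohmann ellipse has a_t = (r₁ + r₂)/2 = 5.435×10^5 km.
The half-period of the transfer ellipse is t = π√(a_t³/μ) = 1.1183×10^5 s.
The target's mean motion on its circular orbit is ω₂ = √(μ/r₂³) = 1.1692×10^-5 rad/s.
Angle swept by the target during transfer: ω₂·t = 1.3075 rad = 74.91°.
The orbiter traverses 180° on the transfer ellipse, so the target must lead by 180° − 74.91° = 105°.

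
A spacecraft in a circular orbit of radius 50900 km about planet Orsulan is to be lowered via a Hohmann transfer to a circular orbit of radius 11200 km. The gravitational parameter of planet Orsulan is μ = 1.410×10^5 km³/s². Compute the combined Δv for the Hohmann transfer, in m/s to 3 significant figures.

Transfer-ellipse semi-major axis a_t = (r₁ + r₂)/2 = (50900 + 11200)/2 = 31050 km.
Circular speed at r₁: v₁ = √(μ/r₁) = √(1.410×10^5/50900) = 1.664373 km/s.
On the transfer ellipse at r₁, vis-viva gives v_a = √[μ(2/r₁ − 1/a_t)] = 0.9996060 km/s.
First burn Δv₁ = |v_a − v₁| = 0.66477 km/s.
At r₂, v₂ = √(μ/r₂) = 3.54814 km/s.
Transfer-orbit speed at r₂: v_p = √[μ(2/r₂ − 1/a_t)] = 4.54285 km/s.
Second burn Δv₂ = |v₂ − v_p| = 0.99471 km/s.
Δv = Δv₁ + Δv₂ = 0.66477 + 0.99471 = 1.659 km/s.

Δv = 1660 m/s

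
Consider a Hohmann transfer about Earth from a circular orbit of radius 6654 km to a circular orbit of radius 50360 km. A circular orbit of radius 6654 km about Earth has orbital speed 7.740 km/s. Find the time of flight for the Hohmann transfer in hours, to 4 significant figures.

From the circular-orbit relation v² = μ/r at r = 6654 km: μ = v²r = (7.740)² × 6654 = 3.98625×10^5 km³/s².
The Hohmann ellipse has a_t = (r₁ + r₂)/2 = 28507 km.
By Kepler's third law the transfer-orbit period is T = 2π√(a_t³/μ), so t = T/2 = 23950 s.
Converting: 23950 s ÷ 3600 s/hour = 6.653 hours.

t = 6.653 hours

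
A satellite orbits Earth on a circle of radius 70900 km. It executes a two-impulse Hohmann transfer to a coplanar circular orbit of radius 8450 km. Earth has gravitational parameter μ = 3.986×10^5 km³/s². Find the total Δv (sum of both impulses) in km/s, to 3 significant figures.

Δv = 3.59 km/s

Semi-major axis of the transfer orbit: a_t = (70900 + 8450)/2 = 39675 km.
At r₁ the circular-orbit speed is v₁ = √(μ/r₁) = 2.371 km/s.
On the transfer ellipse at r₁, v² = μ(2/r − 1/a) gives v_a = √[μ(2/r₁ − 1/a_t)] = 1.094 km/s.
First burn Δv₁ = |v_a − v₁| = 1.277 km/s.
At r₂, v₂ = √(μ/r₂) = 6.868 km/s.
Transfer-orbit speed at r₂: v_p = √[μ(2/r₂ − 1/a_t)] = 9.181 km/s.
Second burn Δv₂ = |v₂ − v_p| = 2.313 km/s.
Total Δv = Δv₁ + Δv₂ = 3.590 km/s.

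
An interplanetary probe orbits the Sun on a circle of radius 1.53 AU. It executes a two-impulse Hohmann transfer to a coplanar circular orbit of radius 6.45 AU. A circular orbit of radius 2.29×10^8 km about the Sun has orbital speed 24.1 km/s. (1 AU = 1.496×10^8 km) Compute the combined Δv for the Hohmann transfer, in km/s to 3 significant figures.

Δv = 11.0 km/s

From the circular-orbit relation v² = μ/r at r = 2.29×10^8 km: μ = v²r = (24.1)² × 2.29×10^8 = 1.33005×10^11 km³/s².
In km: r₁ = 1.53 × 1.496×10^8 = 2.28888×10^8 km; r₂ = 6.45 × 1.496×10^8 = 9.6492×10^8 km.
The Hohmann ellipse has a_t = (r₁ + r₂)/2 = 5.96904×10^8 km.
Circular speed at r₁: v₁ = √(μ/r₁) = √(1.33005×10^11/2.28888×10^8) = 24.106 km/s.
Transfer-orbit speed at r₁ (vis-viva): v_p = √[μ(2/r₁ − 1/a_t)] = 30.649 km/s.
First burn Δv₁ = |v_p − v₁| = 6.543 km/s.
Circular speed at r₂: v₂ = √(μ/r₂) = 11.74 km/s.
Transfer-orbit speed at r₂: v_a = √[μ(2/r₂ − 1/a_t)] = 7.270 km/s.
Second burn Δv₂ = |v₂ − v_a| = 4.470 km/s.
Total Δv = Δv₁ + Δv₂ = 11.01 km/s.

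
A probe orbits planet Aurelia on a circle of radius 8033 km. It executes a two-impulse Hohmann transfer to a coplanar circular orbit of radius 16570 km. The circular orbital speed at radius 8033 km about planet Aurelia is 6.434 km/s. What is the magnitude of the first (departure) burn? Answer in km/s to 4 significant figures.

From the circular-orbit relation v² = μ/r at r = 8033 km: μ = v²r = (6.434)² × 8033 = 3.32537×10^5 km³/s².
Semi-major axis of the transfer orbit: a_t = (8033 + 16570)/2 = 12301.5 km.
Circular speed at r = 8033 km: v_c = √(μ/r) = 6.434 km/s.
Transfer-orbit speed at the same r (vis-viva, a = a_t): v_t = √[μ(2/r − 1/a_t)] = 7.467 km/s.
Δv₁ = |v_t − v_c| = |7.467 − 6.434| = 1.033 km/s.

Δv₁ = 1.033 km/s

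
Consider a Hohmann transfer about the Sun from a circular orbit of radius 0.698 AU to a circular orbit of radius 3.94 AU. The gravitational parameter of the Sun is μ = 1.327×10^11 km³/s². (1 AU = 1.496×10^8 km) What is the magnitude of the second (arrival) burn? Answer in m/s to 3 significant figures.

Δv₂ = 6770 m/s

In km: r₁ = 0.698 × 1.496×10^8 = 1.044208×10^8 km; r₂ = 3.94 × 1.496×10^8 = 5.89424×10^8 km.
Transfer-ellipse semi-major axis a_t = (r₁ + r₂)/2 = (1.044208×10^8 + 5.89424×10^8)/2 = 3.469224×10^8 km.
Circular speed at r = 5.89424×10^8 km: v_c = √(μ/r) = 15.005 km/s.
Transfer-orbit speed at the same r (vis-viva, a = a_t): v_t = √[μ(2/r − 1/a_t)] = 8.2319 km/s.
Δv₂ = |v_t − v_c| = |8.2319 − 15.005| = 6.773 km/s.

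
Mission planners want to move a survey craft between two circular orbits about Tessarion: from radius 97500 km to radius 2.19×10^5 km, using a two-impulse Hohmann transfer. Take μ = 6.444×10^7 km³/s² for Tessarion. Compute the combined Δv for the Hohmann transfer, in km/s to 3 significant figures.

Transfer-ellipse semi-major axis a_t = (r₁ + r₂)/2 = (97500 + 2.190×10^5)/2 = 1.5825×10^5 km.
Circular speed at r₁: v₁ = √(μ/r₁) = √(6.444×10^7/97500) = 25.708 km/s.
Transfer-orbit speed at r₁ (vis-viva equation): v_p = √[μ(2/r₁ − 1/a_t)] = 30.243 km/s.
First burn Δv₁ = |v_p − v₁| = 4.535 km/s.
At r₂, v₂ = √(μ/r₂) = 17.1536 km/s.
Transfer-orbit speed at r₂: v_a = √[μ(2/r₂ − 1/a_t)] = 13.4644 km/s.
Second burn Δv₂ = |v₂ − v_a| = 3.689 km/s.
Δv = Δv₁ + Δv₂ = 4.535 + 3.689 = 8.224 km/s.

Δv = 8.22 km/s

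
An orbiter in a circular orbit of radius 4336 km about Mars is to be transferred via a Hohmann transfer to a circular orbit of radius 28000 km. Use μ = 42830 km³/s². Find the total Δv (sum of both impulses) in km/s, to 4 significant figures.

Semi-major axis of the transfer orbit: a_t = (4336 + 28000)/2 = 16168 km.
Circular speed at r₁: v₁ = √(μ/r₁) = √(42830/4336) = 3.1429 km/s.
Transfer-orbit speed at r₁ (v² = μ(2/r − 1/a)): v_p = √[μ(2/r₁ − 1/a_t)] = 4.1360 km/s.
First burn Δv₁ = |v_p − v₁| = 0.9931 km/s.
Circular speed at r₂: v₂ = √(μ/r₂) = 1.2368 km/s.
Transfer-orbit speed at r₂: v_a = √[μ(2/r₂ − 1/a_t)] = 0.64049 km/s.
Second burn Δv₂ = |v₂ − v_a| = 0.5963 km/s.
Δv = Δv₁ + Δv₂ = 0.9931 + 0.5963 = 1.589 km/s.

Δv = 1.589 km/s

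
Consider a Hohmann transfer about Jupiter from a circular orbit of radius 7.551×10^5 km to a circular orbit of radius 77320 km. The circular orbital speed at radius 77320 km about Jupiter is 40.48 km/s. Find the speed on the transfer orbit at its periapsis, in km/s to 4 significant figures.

From the circular-orbit relation v² = μ/r at r = 77320 km: μ = v²r = (40.48)² × 77320 = 1.26699×10^8 km³/s².
Transfer-ellipse semi-major axis a_t = (r₁ + r₂)/2 = (7.551×10^5 + 77320)/2 = 4.1621×10^5 km.
At periapsis, r = 77320 km.
Applying v² = μ(2/r − 1/a_t): v = 54.52 km/s.

v = 54.52 km/s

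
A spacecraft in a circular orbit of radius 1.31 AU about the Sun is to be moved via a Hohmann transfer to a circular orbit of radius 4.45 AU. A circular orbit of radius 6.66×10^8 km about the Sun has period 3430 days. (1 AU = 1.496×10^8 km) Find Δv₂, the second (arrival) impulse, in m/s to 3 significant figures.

Δv₂ = 4600 m/s

From Kepler's third law T² = 4π²r³/μ at r = 6.66×10^8 km, T = 3430 days = 3430 × 86400 s = 2.96352×10^8 s: μ = 4π²r³/T² = 1.32790×10^11 km³/s².
In km: r₁ = 1.31 × 1.496×10^8 = 1.95976×10^8 km; r₂ = 4.45 × 1.496×10^8 = 6.6572×10^8 km.
Transfer-ellipse semi-major axis a_t = (r₁ + r₂)/2 = (1.95976×10^8 + 6.6572×10^8)/2 = 4.30848×10^8 km.
Circular speed at r = 6.6572×10^8 km: v_c = √(μ/r) = 14.123 km/s.
Vis-viva on the transfer ellipse at r = 6.6572×10^8 km gives v_t = √[μ(2/r − 1/a_t)] = 9.5253 km/s.
Δv₂ = |v_t − v_c| = |9.5253 − 14.123| = 4.598 km/s.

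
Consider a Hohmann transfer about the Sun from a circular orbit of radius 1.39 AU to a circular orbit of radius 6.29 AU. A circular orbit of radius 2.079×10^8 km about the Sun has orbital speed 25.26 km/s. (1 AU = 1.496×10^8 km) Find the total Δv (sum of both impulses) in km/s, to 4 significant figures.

From the circular-orbit relation v² = μ/r at r = 2.079×10^8 km: μ = v²r = (25.26)² × 2.079×10^8 = 1.32654×10^11 km³/s².
In km: r₁ = 1.39 × 1.496×10^8 = 2.07944×10^8 km; r₂ = 6.29 × 1.496×10^8 = 9.40984×10^8 km.
Semi-major axis of the transfer orbit: a_t = (2.07944×10^8 + 9.40984×10^8)/2 = 5.74464×10^8 km.
At r₁ the circular-orbit speed is v₁ = √(μ/r₁) = 25.2573 km/s.
On the transfer ellipse at r₁, vis-viva equation gives v_p = √[μ(2/r₁ − 1/a_t)] = 32.3256 km/s.
First burn Δv₁ = |v_p − v₁| = 7.068 km/s.
Circular speed at r₂: v₂ = √(μ/r₂) = 11.8732 km/s.
Transfer-orbit speed at r₂: v_a = √[μ(2/r₂ − 1/a_t)] = 7.14350 km/s.
Second burn Δv₂ = |v₂ − v_a| = 4.730 km/s.
Total Δv = Δv₁ + Δv₂ = 11.80 km/s.

Δv = 11.80 km/s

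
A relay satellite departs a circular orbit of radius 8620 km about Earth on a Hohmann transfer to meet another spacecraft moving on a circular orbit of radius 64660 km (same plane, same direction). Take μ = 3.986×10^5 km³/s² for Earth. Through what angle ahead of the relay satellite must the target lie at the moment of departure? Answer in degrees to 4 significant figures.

φ = 103.2°

The Hohmann ellipse has a_t = (r₁ + r₂)/2 = 36640 km.
Transfer time t = π√(a_t³/μ) = 34900 s.
The target's mean motion on its circular orbit is ω₂ = √(μ/r₂³) = 3.840×10^-5 rad/s.
Angle swept by the target during transfer: ω₂·t = 1.340 rad = 76.78°.
Arrival is 180° from departure on the ellipse, so φ = 180° − 76.78° = 103.2°.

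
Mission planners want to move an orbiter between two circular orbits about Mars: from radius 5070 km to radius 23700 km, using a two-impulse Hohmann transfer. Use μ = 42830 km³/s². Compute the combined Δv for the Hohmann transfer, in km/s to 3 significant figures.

Δv = 1.37 km/s

Semi-major axis of the transfer orbit: a_t = (5070 + 23700)/2 = 14385 km.
At r₁ the circular-orbit speed is v₁ = √(μ/r₁) = 2.9065 km/s.
On the transfer ellipse at r₁, v² = μ(2/r − 1/a) gives v_p = √[μ(2/r₁ − 1/a_t)] = 3.7307 km/s.
First burn Δv₁ = |v_p − v₁| = 0.8242 km/s.
Circular speed at r₂: v₂ = √(μ/r₂) = 1.3443 km/s.
Transfer-orbit speed at r₂: v_a = √[μ(2/r₂ − 1/a_t)] = 0.79808 km/s.
Second burn Δv₂ = |v₂ − v_a| = 0.5462 km/s.
Δv = Δv₁ + Δv₂ = 0.8242 + 0.5462 = 1.370 km/s.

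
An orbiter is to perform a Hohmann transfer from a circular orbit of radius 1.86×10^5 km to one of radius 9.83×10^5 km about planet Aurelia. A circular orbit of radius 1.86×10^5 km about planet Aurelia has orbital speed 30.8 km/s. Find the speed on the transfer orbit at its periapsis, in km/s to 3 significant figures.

v = 39.9 km/s

From the circular-orbit relation v² = μ/r at r = 1.86×10^5 km: μ = v²r = (30.8)² × 1.86×10^5 = 1.76447×10^8 km³/s².
Transfer-ellipse semi-major axis a_t = (r₁ + r₂)/2 = (1.860×10^5 + 9.830×10^5)/2 = 5.845×10^5 km.
At periapsis, r = 1.860×10^5 km.
From the vis-viva equation, v = √[μ(2/r − 1/a_t)] = 39.94 km/s.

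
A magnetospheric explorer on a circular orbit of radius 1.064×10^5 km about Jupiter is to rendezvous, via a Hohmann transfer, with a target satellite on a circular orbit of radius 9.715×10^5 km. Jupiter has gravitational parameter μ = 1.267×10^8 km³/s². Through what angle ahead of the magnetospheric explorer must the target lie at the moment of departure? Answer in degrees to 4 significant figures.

The Hohmann ellipse has a_t = (r₁ + r₂)/2 = 5.3895×10^5 km.
The half-period of the transfer ellipse is t = π√(a_t³/μ) = 1.1043×10^5 s.
The target's mean motion on its circular orbit is ω₂ = √(μ/r₂³) = 1.1755×10^-5 rad/s.
Angle swept by the target during transfer: ω₂·t = 1.2981 rad = 74.38°.
Arrival is 180° from departure on the ellipse, so φ = 180° − 74.38° = 105.6°.

φ = 105.6°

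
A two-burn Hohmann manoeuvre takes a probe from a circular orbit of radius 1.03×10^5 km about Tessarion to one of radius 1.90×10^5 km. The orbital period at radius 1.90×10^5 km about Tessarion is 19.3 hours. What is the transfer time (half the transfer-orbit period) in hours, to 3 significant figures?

t = 6.53 hours

From Kepler's third law T² = 4π²r³/μ at r = 1.90×10^5 km, T = 19.3 hours = 19.3 × 3600 s = 69480 s: μ = 4π²r³/T² = 5.60920×10^7 km³/s².
Transfer-ellipse semi-major axis a_t = (r₁ + r₂)/2 = (1.030×10^5 + 1.900×10^5)/2 = 1.465×10^5 km.
Half the transfer-orbit period gives t = π√(a_t³/μ) = 23520 s.
Converting: 23520 s ÷ 3600 s/hour = 6.53 hours.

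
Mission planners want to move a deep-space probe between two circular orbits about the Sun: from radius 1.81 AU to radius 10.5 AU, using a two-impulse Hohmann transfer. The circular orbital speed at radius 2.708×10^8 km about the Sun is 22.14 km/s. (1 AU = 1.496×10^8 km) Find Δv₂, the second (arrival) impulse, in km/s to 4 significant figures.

From the circular-orbit relation v² = μ/r at r = 2.708×10^8 km: μ = v²r = (22.14)² × 2.708×10^8 = 1.32741×10^11 km³/s².
In km: r₁ = 1.81 × 1.496×10^8 = 2.70776×10^8 km; r₂ = 10.5 × 1.496×10^8 = 1.5708×10^9 km.
The Hohmann ellipse has a_t = (r₁ + r₂)/2 = 9.20788×10^8 km.
Circular speed at r = 1.5708×10^9 km: v_c = √(μ/r) = 9.193 km/s.
Vis-viva on the transfer ellipse at r = 1.5708×10^9 km gives v_t = √[μ(2/r − 1/a_t)] = 4.985 km/s.
Δv₂ = |v_t − v_c| = |4.985 − 9.193| = 4.208 km/s.

Δv₂ = 4.208 km/s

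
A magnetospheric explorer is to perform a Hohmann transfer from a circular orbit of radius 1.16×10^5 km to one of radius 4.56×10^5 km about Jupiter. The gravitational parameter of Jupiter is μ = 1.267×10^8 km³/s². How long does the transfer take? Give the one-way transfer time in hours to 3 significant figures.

t = 11.9 hours

The Hohmann ellipse has a_t = (r₁ + r₂)/2 = 2.860×10^5 km.
Transfer time t = π√(a_t³/μ) = π√((2.860×10^5)³ / 1.267×10^8) = 42690 s.
Converting: 42690 s ÷ 3600 s/hour = 11.9 hours.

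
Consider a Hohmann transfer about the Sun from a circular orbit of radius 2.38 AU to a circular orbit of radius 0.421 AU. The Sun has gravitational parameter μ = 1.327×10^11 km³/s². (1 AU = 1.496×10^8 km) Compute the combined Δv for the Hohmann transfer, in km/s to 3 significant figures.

Δv = 22.7 km/s

In km: r₁ = 2.38 × 1.496×10^8 = 3.56048×10^8 km; r₂ = 0.421 × 1.496×10^8 = 6.29816×10^7 km.
The Hohmann ellipse has a_t = (r₁ + r₂)/2 = 2.095148×10^8 km.
At r₁ the circular-orbit speed is v₁ = √(μ/r₁) = 19.306 km/s.
Transfer-orbit speed at r₁ (v² = μ(2/r − 1/a)): v_a = √[μ(2/r₁ − 1/a_t)] = 10.585 km/s.
First burn Δv₁ = |v_a − v₁| = 8.721 km/s.
Circular speed at r₂: v₂ = √(μ/r₂) = 45.90 km/s.
Transfer-orbit speed at r₂: v_p = √[μ(2/r₂ − 1/a_t)] = 59.84 km/s.
Second burn Δv₂ = |v₂ − v_p| = 13.94 km/s.
Total Δv = Δv₁ + Δv₂ = 22.66 km/s.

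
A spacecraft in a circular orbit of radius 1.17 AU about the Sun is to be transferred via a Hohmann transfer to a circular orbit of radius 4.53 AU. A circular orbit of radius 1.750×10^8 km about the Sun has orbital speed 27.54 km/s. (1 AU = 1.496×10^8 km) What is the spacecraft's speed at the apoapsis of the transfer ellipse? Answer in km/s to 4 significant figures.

From the circular-orbit relation v² = μ/r at r = 1.750×10^8 km: μ = v²r = (27.54)² × 1.750×10^8 = 1.32729×10^11 km³/s².
In km: r₁ = 1.17 × 1.496×10^8 = 1.75032×10^8 km; r₂ = 4.53 × 1.496×10^8 = 6.77688×10^8 km.
Transfer-ellipse semi-major axis a_t = (r₁ + r₂)/2 = (1.75032×10^8 + 6.77688×10^8)/2 = 4.2636×10^8 km.
At apoapsis, r = 6.77688×10^8 km.
Applying v² = μ(2/r − 1/a_t): v = 8.967 km/s.

v = 8.967 km/s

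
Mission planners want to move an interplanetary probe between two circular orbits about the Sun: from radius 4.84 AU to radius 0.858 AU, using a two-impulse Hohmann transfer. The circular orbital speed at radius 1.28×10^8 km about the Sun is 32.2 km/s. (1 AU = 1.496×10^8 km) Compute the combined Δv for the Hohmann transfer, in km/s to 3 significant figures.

Δv = 15.9 km/s

From the circular-orbit relation v² = μ/r at r = 1.28×10^8 km: μ = v²r = (32.2)² × 1.28×10^8 = 1.32716×10^11 km³/s².
In km: r₁ = 4.84 × 1.496×10^8 = 7.24064×10^8 km; r₂ = 0.858 × 1.496×10^8 = 1.283568×10^8 km.
Semi-major axis of the transfer orbit: a_t = (7.24064×10^8 + 1.283568×10^8)/2 = 4.262104×10^8 km.
At r₁ the circular-orbit speed is v₁ = √(μ/r₁) = 13.5386 km/s.
On the transfer ellipse at r₁, vis-viva equation gives v_a = √[μ(2/r₁ − 1/a_t)] = 7.42967 km/s.
First burn Δv₁ = |v_a − v₁| = 6.1089 km/s.
At r₂, v₂ = √(μ/r₂) = 32.1552 km/s.
Transfer-orbit speed at r₂: v_p = √[μ(2/r₂ − 1/a_t)] = 41.9110 km/s.
Second burn Δv₂ = |v₂ − v_p| = 9.7558 km/s.
Total Δv = Δv₁ + Δv₂ = 15.86 km/s.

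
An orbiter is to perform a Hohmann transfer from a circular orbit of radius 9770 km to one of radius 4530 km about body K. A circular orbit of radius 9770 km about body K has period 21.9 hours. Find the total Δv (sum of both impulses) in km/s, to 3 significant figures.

From Kepler's third law T² = 4π²r³/μ at r = 9770 km, T = 21.9 hours = 21.9 × 3600 s = 78840 s: μ = 4π²r³/T² = 5923.12 km³/s².
Semi-major axis of the transfer orbit: a_t = (9770 + 4530)/2 = 7150 km.
Circular speed at r₁: v₁ = √(μ/r₁) = √(5923.12/9770) = 0.77862 km/s.
Transfer-orbit speed at r₁ (vis-viva equation): v_a = √[μ(2/r₁ − 1/a_t)] = 0.61976 km/s.
First burn Δv₁ = |v_a − v₁| = 0.15886 km/s.
Circular speed at r₂: v₂ = √(μ/r₂) = 1.1434732 km/s.
Transfer-orbit speed at r₂: v_p = √[μ(2/r₂ − 1/a_t)] = 1.3366579 km/s.
Second burn Δv₂ = |v₂ − v_p| = 0.19318 km/s.
Total Δv = Δv₁ + Δv₂ = 0.3520 km/s.

Δv = 0.352 km/s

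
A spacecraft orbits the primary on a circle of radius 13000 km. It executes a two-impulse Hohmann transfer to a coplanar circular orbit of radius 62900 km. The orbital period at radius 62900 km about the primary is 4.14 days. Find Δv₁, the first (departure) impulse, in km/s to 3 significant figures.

From Kepler's third law T² = 4π²r³/μ at r = 62900 km, T = 4.14 days = 4.14 × 86400 s = 3.57696×10^5 s: μ = 4π²r³/T² = 76786.3 km³/s².
Transfer-ellipse semi-major axis a_t = (r₁ + r₂)/2 = (13000 + 62900)/2 = 37950 km.
On the circular orbit at r = 13000 km, v_c = √(μ/r) = 2.4304 km/s.
Vis-viva on the transfer ellipse at r = 13000 km gives v_t = √[μ(2/r − 1/a_t)] = 3.1289 km/s.
Δv₁ = |v_t − v_c| = |3.1289 − 2.4304| = 0.6985 km/s.

Δv₁ = 0.699 km/s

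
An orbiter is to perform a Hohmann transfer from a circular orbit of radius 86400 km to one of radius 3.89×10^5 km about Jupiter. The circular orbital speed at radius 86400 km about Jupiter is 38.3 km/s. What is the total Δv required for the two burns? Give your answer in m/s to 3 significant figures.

From the circular-orbit relation v² = μ/r at r = 86400 km: μ = v²r = (38.3)² × 86400 = 1.26739×10^8 km³/s².
Transfer-ellipse semi-major axis a_t = (r₁ + r₂)/2 = (86400 + 3.890×10^5)/2 = 2.377×10^5 km.
Circular speed at r₁: v₁ = √(μ/r₁) = √(1.26739×10^8/86400) = 38.300 km/s.
Transfer-orbit speed at r₁ (vis-viva): v_p = √[μ(2/r₁ − 1/a_t)] = 48.996 km/s.
First burn Δv₁ = |v_p − v₁| = 10.696 km/s.
Circular speed at r₂: v₂ = √(μ/r₂) = 18.0502 km/s.
Transfer-orbit speed at r₂: v_a = √[μ(2/r₂ − 1/a_t)] = 10.8824 km/s.
Second burn Δv₂ = |v₂ − v_a| = 7.1678 km/s.
Δv = Δv₁ + Δv₂ = 10.696 + 7.1678 = 17.86 km/s.

Δv = 17900 m/s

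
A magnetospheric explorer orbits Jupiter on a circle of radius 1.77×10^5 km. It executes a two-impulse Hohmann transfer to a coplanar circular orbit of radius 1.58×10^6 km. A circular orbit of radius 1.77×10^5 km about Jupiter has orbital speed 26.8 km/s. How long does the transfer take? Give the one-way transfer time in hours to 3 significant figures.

t = 63.7 hours

From the circular-orbit relation v² = μ/r at r = 1.77×10^5 km: μ = v²r = (26.8)² × 1.77×10^5 = 1.27128×10^8 km³/s².
Semi-major axis of the transfer orbit: a_t = (1.770×10^5 + 1.580×10^6)/2 = 8.785×10^5 km.
By Kepler's third law the transfer-orbit period is T = 2π√(a_t³/μ), so t = T/2 = 2.294×10^5 s.
Converting: 2.294×10^5 s ÷ 3600 s/hour = 63.7 hours.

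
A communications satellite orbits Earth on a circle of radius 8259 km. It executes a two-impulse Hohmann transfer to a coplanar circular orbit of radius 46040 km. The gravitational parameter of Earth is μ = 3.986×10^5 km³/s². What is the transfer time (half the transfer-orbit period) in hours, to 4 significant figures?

t = 6.183 hours

The Hohmann ellipse has a_t = (r₁ + r₂)/2 = 27149.5 km.
Half the transfer-orbit period gives t = π√(a_t³/μ) = 22260 s.
Converting: 22260 s ÷ 3600 s/hour = 6.183 hours.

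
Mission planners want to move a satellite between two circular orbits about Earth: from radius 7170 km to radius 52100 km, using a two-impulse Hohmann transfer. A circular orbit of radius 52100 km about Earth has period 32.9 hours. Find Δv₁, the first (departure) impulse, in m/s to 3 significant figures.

From Kepler's third law T² = 4π²r³/μ at r = 52100 km, T = 32.9 hours = 32.9 × 3600 s = 1.1844×10^5 s: μ = 4π²r³/T² = 3.97994×10^5 km³/s².
Transfer-ellipse semi-major axis a_t = (r₁ + r₂)/2 = (7170 + 52100)/2 = 29635 km.
Circular speed at r = 7170 km: v_c = √(μ/r) = 7.4504 km/s.
Vis-viva on the transfer ellipse at r = 7170 km gives v_t = √[μ(2/r − 1/a_t)] = 9.8786 km/s.
Δv₁ = |v_t − v_c| = |9.8786 − 7.4504| = 2.428 km/s.

Δv₁ = 2430 m/s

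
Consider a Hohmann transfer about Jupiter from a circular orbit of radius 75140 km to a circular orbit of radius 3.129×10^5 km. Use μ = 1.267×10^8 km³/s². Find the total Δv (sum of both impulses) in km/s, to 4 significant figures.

The Hohmann ellipse has a_t = (r₁ + r₂)/2 = 1.9402×10^5 km.
At r₁ the circular-orbit speed is v₁ = √(μ/r₁) = 41.063 km/s.
On the transfer ellipse at r₁, v² = μ(2/r − 1/a) gives v_p = √[μ(2/r₁ − 1/a_t)] = 52.147 km/s.
First burn Δv₁ = |v_p − v₁| = 11.08 km/s.
Circular speed at r₂: v₂ = √(μ/r₂) = 20.12 km/s.
Transfer-orbit speed at r₂: v_a = √[μ(2/r₂ − 1/a_t)] = 12.52 km/s.
Second burn Δv₂ = |v₂ − v_a| = 7.600 km/s.
Total Δv = Δv₁ + Δv₂ = 18.68 km/s.

Δv = 18.68 km/s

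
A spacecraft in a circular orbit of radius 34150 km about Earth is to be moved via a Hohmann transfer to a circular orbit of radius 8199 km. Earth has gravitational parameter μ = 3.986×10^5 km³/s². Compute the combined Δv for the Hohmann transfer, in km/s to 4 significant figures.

Transfer-ellipse semi-major axis a_t = (r₁ + r₂)/2 = (34150 + 8199)/2 = 21174.5 km.
At r₁ the circular-orbit speed is v₁ = √(μ/r₁) = 3.41644 km/s.
Transfer-orbit speed at r₁ (vis-viva): v_a = √[μ(2/r₁ − 1/a_t)] = 2.12592 km/s.
First burn Δv₁ = |v_a − v₁| = 1.291 km/s.
Circular speed at r₂: v₂ = √(μ/r₂) = 6.9725 km/s.
Transfer-orbit speed at r₂: v_p = √[μ(2/r₂ − 1/a_t)] = 8.8548 km/s.
Second burn Δv₂ = |v₂ − v_p| = 1.882 km/s.
Total Δv = Δv₁ + Δv₂ = 3.173 km/s.

Δv = 3.173 km/s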